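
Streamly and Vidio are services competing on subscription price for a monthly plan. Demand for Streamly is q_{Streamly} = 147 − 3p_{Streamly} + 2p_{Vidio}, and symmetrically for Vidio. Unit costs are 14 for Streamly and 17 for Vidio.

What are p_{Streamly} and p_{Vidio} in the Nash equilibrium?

Streamly's profit: π = (p_{Streamly} − 14)(147 − 3p_{Streamly} + 2p_{Vidio}).
∂π/∂p_{Streamly} = 189 − 6p_{Streamly} + 2p_{Vidio} = 0 ⇒ p_{Streamly} = 31.5 + (1/3)p_{Vidio}.
Similarly p_{Vidio} = 33 + (1/3)p_{Streamly}.
Plugging p_{Vidio} into Streamly's best response: p_{Streamly} = 31.5 + (1/3)(33 + (1/3)p_{Streamly}) ⇒ (8/9)p_{Streamly} = 42.5, so p_{Streamly} = 47.8125.
Then p_{Vidio} = 33 + (1/3)·47.8125 = 48.9375.

47.8125, 48.9375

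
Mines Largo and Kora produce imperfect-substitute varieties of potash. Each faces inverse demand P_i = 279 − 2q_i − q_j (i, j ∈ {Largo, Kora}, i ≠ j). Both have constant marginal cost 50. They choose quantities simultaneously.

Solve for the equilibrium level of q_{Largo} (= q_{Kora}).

Mine Largo's profit: π = q_{Largo}(279 − 2q_{Largo} − q_{Kora}) − 50q_{Largo}.
∂π/∂q_{Largo} = 229 − 4q_{Largo} − q_{Kora} = 0 ⇒ q_{Largo} = 57.25 − 0.25q_{Kora}.
Setting q_{Largo} = q_{Kora} in the reaction function: q_{Largo} = 57.25 − 0.25q_{Largo}, so q_{Largo} = 57.25 / 1.25 = 45.8.

45.8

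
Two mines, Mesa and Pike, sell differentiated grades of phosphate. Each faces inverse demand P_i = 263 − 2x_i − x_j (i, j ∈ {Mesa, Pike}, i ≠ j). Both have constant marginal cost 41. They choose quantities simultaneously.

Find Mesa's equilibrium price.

129.8

Mine Mesa's profit: π = x_{Mesa}(263 − 2x_{Mesa} − x_{Pike}) − 41x_{Mesa}.
∂π/∂x_{Mesa} = 222 − 4x_{Mesa} − x_{Pike} = 0 ⇒ x_{Mesa} = 55.5 − 0.25x_{Pike}.
By symmetry x_{Pike} = x_{Mesa}; substituting into the reaction function, 1.25x_{Mesa} = 55.5 and x_{Mesa} = 44.4.
P_{Mesa} = 263 − 2·44.4 − 44.4 = 129.8.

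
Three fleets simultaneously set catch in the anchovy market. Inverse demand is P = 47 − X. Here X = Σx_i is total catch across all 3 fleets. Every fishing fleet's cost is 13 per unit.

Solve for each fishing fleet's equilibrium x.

8.5

A representative fishing fleet's profit is π_i = x_i(47 − X) − 13x_i, with X = x_i + Σ_{j≠i} x_j.
First-order condition: 34 − 2x_i − Σ_{j≠i} x_j = 0.
With identical fishing fleets, set every x_j = x: then 34 − 2x − 2x = 0, i.e. x = 34/4 = 8.5.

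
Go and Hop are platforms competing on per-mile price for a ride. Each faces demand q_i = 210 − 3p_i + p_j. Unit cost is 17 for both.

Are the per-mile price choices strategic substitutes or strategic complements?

Go's profit: π = (p_{Go} − 17)(210 − 3p_{Go} + p_{Hop}).
∂π/∂p_{Go} = 261 − 6p_{Go} + p_{Hop} = 0 ⇒ p_{Go} = 43.5 + (1/6)p_{Hop}.
The best-response slope dp_{Go}/dp_{Hop} = 1/6 > 0: the reaction function is upward-sloping, so the choices are strategic complements.

strategic complements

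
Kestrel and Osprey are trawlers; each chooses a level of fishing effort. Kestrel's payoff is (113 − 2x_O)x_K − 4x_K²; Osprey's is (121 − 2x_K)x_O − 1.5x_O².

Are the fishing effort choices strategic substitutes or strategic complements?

Expanding Kestrel's payoff: 113x_K − 2x_Ox_K − 4x_K².
∂π/∂x_K = 113 − 2x_O − 8x_K = 0, so x_K = 14.125 − 0.25x_O.
The best-response slope dx_K/dx_O = −0.25 < 0: the reaction function is downward-sloping, so the choices are strategic substitutes.

strategic substitutes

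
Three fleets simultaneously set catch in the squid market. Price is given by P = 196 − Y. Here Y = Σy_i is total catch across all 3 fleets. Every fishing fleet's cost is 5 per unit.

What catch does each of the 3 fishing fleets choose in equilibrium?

47.75

A representative fishing fleet's profit is π_i = y_i(196 − Y) − 5y_i, with Y = y_i + Σ_{j≠i} y_j.
First-order condition: 191 − 2y_i − Σ_{j≠i} y_j = 0.
Imposing symmetry (y_j = y for all j) turns Σ_{j≠i} y_j into 2y, so 191 = 4y and y = 47.75.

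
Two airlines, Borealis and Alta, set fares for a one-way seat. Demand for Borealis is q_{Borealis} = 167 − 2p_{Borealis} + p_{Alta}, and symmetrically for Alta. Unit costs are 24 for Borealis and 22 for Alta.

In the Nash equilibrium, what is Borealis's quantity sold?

Borealis's profit: π = (p_{Borealis} − 24)(167 − 2p_{Borealis} + p_{Alta}).
∂π/∂p_{Borealis} = 215 − 4p_{Borealis} + p_{Alta} = 0 ⇒ p_{Borealis} = 53.75 + 0.25p_{Alta}.
Similarly p_{Alta} = 52.75 + 0.25p_{Borealis}.
Solving the two reaction functions simultaneously: (1 − (0.25)(0.25))p_{Borealis} = 53.75 + 0.25·52.75, so 0.9375p_{Borealis} = 66.9375 and p_{Borealis} = 71.4.
Then p_{Alta} = 52.75 + 0.25·71.4 = 70.6.
q_{Borealis} = 167 − 2·71.4 + 70.6 = 94.8.

94.8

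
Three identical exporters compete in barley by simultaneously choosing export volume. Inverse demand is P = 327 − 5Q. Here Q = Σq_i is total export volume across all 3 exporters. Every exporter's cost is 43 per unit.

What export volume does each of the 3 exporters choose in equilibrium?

14.2

A representative exporter's profit is π_i = q_i(327 − 5Q) − 43q_i, with Q = q_i + Σ_{j≠i} q_j.
First-order condition: 284 − 10q_i − 5Σ_{j≠i} q_j = 0.
With identical exporters, set every q_j = q: then 284 − 10q − 10q = 0, i.e. q = 284/20 = 14.2.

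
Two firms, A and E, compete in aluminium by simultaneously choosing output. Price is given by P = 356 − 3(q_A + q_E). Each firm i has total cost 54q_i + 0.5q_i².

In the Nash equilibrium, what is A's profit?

3192.14

Firm A's profit: π = q_A(356 − 3(q_A + q_E)) − 54q_A − 0.5q_A².
∂π/∂q_A = 302 − 7q_A − 3q_E = 0, so q_A = 302/7 − (3/7)q_E.
By symmetry q_E = q_A; substituting into the reaction function, (10/7)q_A = 302/7 and q_A = 30.2.
Price P = 356 − 3·60.4 = 174.8.
A's profit: (174.8 − 54)·30.2 − 0.5(30.2)² = 3192.14.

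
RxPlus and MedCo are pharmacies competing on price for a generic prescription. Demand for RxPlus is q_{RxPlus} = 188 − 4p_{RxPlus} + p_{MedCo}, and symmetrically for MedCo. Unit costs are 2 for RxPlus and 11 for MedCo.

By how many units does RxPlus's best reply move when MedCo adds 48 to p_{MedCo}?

RxPlus's profit: π = (p_{RxPlus} − 2)(188 − 4p_{RxPlus} + p_{MedCo}).
∂π/∂p_{RxPlus} = 196 − 8p_{RxPlus} + p_{MedCo} = 0 ⇒ p_{RxPlus} = 24.5 + 0.125p_{MedCo}.
The reaction-function slope is 0.125, so a 48-unit rise in p_{MedCo} moves p_{RxPlus} by 0.125 × 48 = 6. RxPlus's best response rises — the actions are strategic complements.

6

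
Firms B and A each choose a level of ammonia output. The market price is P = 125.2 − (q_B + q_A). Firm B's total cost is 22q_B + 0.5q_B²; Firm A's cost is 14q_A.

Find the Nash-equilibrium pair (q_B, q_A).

19.04, 46.08

Firm B's profit: π = q_B(125.2 − (q_B + q_A)) − 22q_B − 0.5q_B².
∂π/∂q_B = 103.2 − 3q_B − q_A = 0, so q_B = 34.4 − (1/3)q_A.
For A: ∂π/∂q_A = 111.2 − 2q_A − q_B = 0 ⇒ q_A = 55.6 − 0.5q_B.
Substituting the second reaction function into the first: q_B = 34.4 − (1/3)(55.6 − 0.5q_B), which gives (5/6)q_B = 238/15 ⇒ q_B = 19.04.
Then q_A = 55.6 − 0.5·19.04 = 46.08.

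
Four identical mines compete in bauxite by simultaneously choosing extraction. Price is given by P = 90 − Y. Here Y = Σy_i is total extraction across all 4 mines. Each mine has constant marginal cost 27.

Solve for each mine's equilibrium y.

12.6

A representative mine's profit is π_i = y_i(90 − Y) − 27y_i, with Y = y_i + Σ_{j≠i} y_j.
First-order condition: 63 − 2y_i − Σ_{j≠i} y_j = 0.
With identical mines, set every y_j = y: then 63 − 2y − 3y = 0, i.e. y = 63/5 = 12.6.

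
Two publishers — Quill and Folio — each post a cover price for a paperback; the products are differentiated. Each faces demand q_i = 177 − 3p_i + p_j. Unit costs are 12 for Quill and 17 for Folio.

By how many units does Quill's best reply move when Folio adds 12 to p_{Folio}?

Quill's profit: π = (p_{Quill} − 12)(177 − 3p_{Quill} + p_{Folio}).
∂π/∂p_{Quill} = 213 − 6p_{Quill} + p_{Folio} = 0 ⇒ p_{Quill} = 35.5 + (1/6)p_{Folio}.
The reaction-function slope is 1/6, so a 12-unit rise in p_{Folio} moves p_{Quill} by 1/6 × 12 = 2. Quill's best response rises — the actions are strategic complements.

2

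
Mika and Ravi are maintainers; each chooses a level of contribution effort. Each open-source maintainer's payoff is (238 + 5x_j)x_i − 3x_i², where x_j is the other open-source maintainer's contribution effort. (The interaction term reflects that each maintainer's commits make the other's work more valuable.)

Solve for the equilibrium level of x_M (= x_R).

Mika's payoff is (238 + 5x_R)x_M − 3x_M².
∂π/∂x_M = 238 + 5x_R − 6x_M = 0, so x_M = 119/3 + (5/6)x_R.
The game is symmetric, so in equilibrium x_R = x_M: the reaction function gives (1/6)x_M = 119/3, hence x_M = 238.

238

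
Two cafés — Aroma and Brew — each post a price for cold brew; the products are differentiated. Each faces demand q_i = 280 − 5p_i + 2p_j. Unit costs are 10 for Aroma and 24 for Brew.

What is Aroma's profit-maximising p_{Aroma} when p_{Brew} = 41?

Aroma's profit: π = (p_{Aroma} − 10)(280 − 5p_{Aroma} + 2p_{Brew}).
∂π/∂p_{Aroma} = 330 − 10p_{Aroma} + 2p_{Brew} = 0 ⇒ p_{Aroma} = 33 + 0.2p_{Brew}.
At p_{Brew} = 41: p_{Aroma} = 33 + 0.2·41 = 41.2.

41.2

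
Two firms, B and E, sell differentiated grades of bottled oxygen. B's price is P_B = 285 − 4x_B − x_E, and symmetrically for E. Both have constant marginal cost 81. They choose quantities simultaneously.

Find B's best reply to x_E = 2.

Firm B's profit: π = x_B(285 − 4x_B − x_E) − 81x_B.
∂π/∂x_B = 204 − 8x_B − x_E = 0 ⇒ x_B = 25.5 − 0.125x_E.
At x_E = 2: x_B = 25.5 − 0.125·2 = 25.25.

25.25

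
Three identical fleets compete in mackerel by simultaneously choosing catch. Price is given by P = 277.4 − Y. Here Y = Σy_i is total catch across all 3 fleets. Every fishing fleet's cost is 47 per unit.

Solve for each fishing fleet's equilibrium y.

57.6

A representative fishing fleet's profit is π_i = y_i(277.4 − Y) − 47y_i, with Y = y_i + Σ_{j≠i} y_j.
First-order condition: 230.4 − 2y_i − Σ_{j≠i} y_j = 0.
Imposing symmetry (y_j = y for all j) turns Σ_{j≠i} y_j into 2y, so 230.4 = 4y and y = 57.6.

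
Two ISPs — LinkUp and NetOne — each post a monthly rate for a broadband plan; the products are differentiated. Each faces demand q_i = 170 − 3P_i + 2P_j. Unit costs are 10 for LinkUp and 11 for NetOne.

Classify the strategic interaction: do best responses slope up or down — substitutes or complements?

LinkUp's profit: π = (P_{LinkUp} − 10)(170 − 3P_{LinkUp} + 2P_{NetOne}).
∂π/∂P_{LinkUp} = 200 − 6P_{LinkUp} + 2P_{NetOne} = 0 ⇒ P_{LinkUp} = 100/3 + (1/3)P_{NetOne}.
The best-response slope dP_{LinkUp}/dP_{NetOne} = 1/3 > 0: the reaction function is upward-sloping, so the choices are strategic complements.

strategic complements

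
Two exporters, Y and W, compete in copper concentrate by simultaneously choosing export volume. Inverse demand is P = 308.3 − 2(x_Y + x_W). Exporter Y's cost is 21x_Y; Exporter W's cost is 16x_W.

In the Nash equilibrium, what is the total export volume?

96.6

Exporter Y's profit: π = x_Y(308.3 − 2(x_Y + x_W)) − 21x_Y.
∂π/∂x_Y = 287.3 − 4x_Y − 2x_W = 0, so x_Y = 71.825 − 0.5x_W.
By the same steps for W: x_W = 73.075 − 0.5x_Y.
Plugging x_W into Y's best response: x_Y = 71.825 − 0.5(73.075 − 0.5x_Y) ⇒ 0.75x_Y = 35.2875, so x_Y = 47.05.
Then x_W = 73.075 − 0.5·47.05 = 49.55.
Total export volume: 47.05 + 49.55 = 96.6.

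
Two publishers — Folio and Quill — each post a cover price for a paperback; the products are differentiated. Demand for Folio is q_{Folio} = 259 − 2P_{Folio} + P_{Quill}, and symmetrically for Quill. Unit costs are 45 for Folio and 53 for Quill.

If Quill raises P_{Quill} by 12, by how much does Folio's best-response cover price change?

3

Folio's profit: π = (P_{Folio} − 45)(259 − 2P_{Folio} + P_{Quill}).
∂π/∂P_{Folio} = 349 − 4P_{Folio} + P_{Quill} = 0 ⇒ P_{Folio} = 87.25 + 0.25P_{Quill}.
The reaction-function slope is 0.25, so a 12-unit rise in P_{Quill} moves P_{Folio} by 0.25 × 12 = 3. Folio's best response rises — the actions are strategic complements.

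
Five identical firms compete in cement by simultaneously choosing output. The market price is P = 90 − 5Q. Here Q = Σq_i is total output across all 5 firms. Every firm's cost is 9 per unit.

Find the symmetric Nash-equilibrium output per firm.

A representative firm's profit is π_i = q_i(90 − 5Q) − 9q_i, with Q = q_i + Σ_{j≠i} q_j.
First-order condition: 81 − 10q_i − 5Σ_{j≠i} q_j = 0.
With identical firms, set every q_j = q: then 81 − 10q − 20q = 0, i.e. q = 81/30 = 2.7.

2.7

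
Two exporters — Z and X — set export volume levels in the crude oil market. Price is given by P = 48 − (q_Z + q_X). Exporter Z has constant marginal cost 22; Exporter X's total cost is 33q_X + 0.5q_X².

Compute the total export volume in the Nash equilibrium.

Exporter Z's profit: π = q_Z(48 − (q_Z + q_X)) − 22q_Z.
∂π/∂q_Z = 26 − 2q_Z − q_X = 0, so q_Z = 13 − 0.5q_X.
For X: ∂π/∂q_X = 15 − 3q_X − q_Z = 0 ⇒ q_X = 5 − (1/3)q_Z.
Plugging q_X into Z's best response: q_Z = 13 − 0.5(5 − (1/3)q_Z) ⇒ (5/6)q_Z = 10.5, so q_Z = 12.6.
Then q_X = 5 − (1/3)·12.6 = 0.8.
Total export volume: 12.6 + 0.8 = 13.4.

13.4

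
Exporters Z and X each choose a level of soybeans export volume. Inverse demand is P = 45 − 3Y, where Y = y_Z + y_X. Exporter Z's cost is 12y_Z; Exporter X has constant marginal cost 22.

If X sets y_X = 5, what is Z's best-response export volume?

3

Exporter Z's profit: π = y_Z(45 − 3(y_Z + y_X)) − 12y_Z.
∂π/∂y_Z = 33 − 6y_Z − 3y_X = 0, so y_Z = 5.5 − 0.5y_X.
At y_X = 5: y_Z = 5.5 − 0.5·5 = 3.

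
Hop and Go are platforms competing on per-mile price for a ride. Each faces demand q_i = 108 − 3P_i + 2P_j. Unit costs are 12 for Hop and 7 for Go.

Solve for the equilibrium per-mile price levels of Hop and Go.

Hop's profit: π = (P_{Hop} − 12)(108 − 3P_{Hop} + 2P_{Go}).
∂π/∂P_{Hop} = 144 − 6P_{Hop} + 2P_{Go} = 0 ⇒ P_{Hop} = 24 + (1/3)P_{Go}.
Similarly P_{Go} = 21.5 + (1/3)P_{Hop}.
Substituting the second reaction function into the first: P_{Hop} = 24 + (1/3)(21.5 + (1/3)P_{Hop}), which gives (8/9)P_{Hop} = 187/6 ⇒ P_{Hop} = 35.0625.
Then P_{Go} = 21.5 + (1/3)·35.0625 = 33.1875.

35.0625, 33.1875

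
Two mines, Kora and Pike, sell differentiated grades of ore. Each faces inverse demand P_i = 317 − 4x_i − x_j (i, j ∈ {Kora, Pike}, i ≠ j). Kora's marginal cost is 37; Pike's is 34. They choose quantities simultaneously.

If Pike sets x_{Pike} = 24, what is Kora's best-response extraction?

Mine Kora's profit: π = x_{Kora}(317 − 4x_{Kora} − x_{Pike}) − 37x_{Kora}.
∂π/∂x_{Kora} = 280 − 8x_{Kora} − x_{Pike} = 0 ⇒ x_{Kora} = 35 − 0.125x_{Pike}.
At x_{Pike} = 24: x_{Kora} = 35 − 0.125·24 = 32.

32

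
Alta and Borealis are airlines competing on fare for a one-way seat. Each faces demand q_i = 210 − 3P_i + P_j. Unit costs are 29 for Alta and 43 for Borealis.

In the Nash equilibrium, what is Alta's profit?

2995.68

Alta's profit: π = (P_{Alta} − 29)(210 − 3P_{Alta} + P_{Borealis}).
∂π/∂P_{Alta} = 297 − 6P_{Alta} + P_{Borealis} = 0 ⇒ P_{Alta} = 49.5 + (1/6)P_{Borealis}.
Similarly P_{Borealis} = 56.5 + (1/6)P_{Alta}.
Plugging P_{Borealis} into Alta's best response: P_{Alta} = 49.5 + (1/6)(56.5 + (1/6)P_{Alta}) ⇒ (35/36)P_{Alta} = 707/12, so P_{Alta} = 60.6.
Then P_{Borealis} = 56.5 + (1/6)·60.6 = 66.6.
q_{Alta} = 210 − 3·60.6 + 66.6 = 94.8.
Profit = (60.6 − 29)·94.8 = 2995.68.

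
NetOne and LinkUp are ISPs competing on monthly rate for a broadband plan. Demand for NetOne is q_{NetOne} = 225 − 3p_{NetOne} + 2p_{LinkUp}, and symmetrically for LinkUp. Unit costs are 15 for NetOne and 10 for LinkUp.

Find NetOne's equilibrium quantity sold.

NetOne's profit: π = (p_{NetOne} − 15)(225 − 3p_{NetOne} + 2p_{LinkUp}).
∂π/∂p_{NetOne} = 270 − 6p_{NetOne} + 2p_{LinkUp} = 0 ⇒ p_{NetOne} = 45 + (1/3)p_{LinkUp}.
Similarly p_{LinkUp} = 42.5 + (1/3)p_{NetOne}.
Plugging p_{LinkUp} into NetOne's best response: p_{NetOne} = 45 + (1/3)(42.5 + (1/3)p_{NetOne}) ⇒ (8/9)p_{NetOne} = 355/6, so p_{NetOne} = 66.5625.
Then p_{LinkUp} = 42.5 + (1/3)·66.5625 = 64.6875.
q_{NetOne} = 225 − 3·66.5625 + 2·64.6875 = 154.6875.

154.6875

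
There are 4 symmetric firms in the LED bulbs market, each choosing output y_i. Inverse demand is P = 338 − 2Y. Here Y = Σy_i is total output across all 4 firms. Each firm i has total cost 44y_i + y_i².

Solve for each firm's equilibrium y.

A representative firm's profit is π_i = y_i(338 − 2Y) − 44y_i − y_i², with Y = y_i + Σ_{j≠i} y_j.
First-order condition: 294 − 6y_i − 2Σ_{j≠i} y_j = 0.
With identical firms, set every y_j = y: then 294 − 6y − 6y = 0, i.e. y = 294/12 = 24.5.

24.5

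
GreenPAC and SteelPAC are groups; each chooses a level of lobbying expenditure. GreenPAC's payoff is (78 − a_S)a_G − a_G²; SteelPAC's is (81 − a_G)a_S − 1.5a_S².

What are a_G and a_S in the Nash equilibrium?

Expanding GreenPAC's payoff: 78a_G − a_Sa_G − a_G².
∂π/∂a_G = 78 − a_S − 2a_G = 0, so a_G = 39 − 0.5a_S.
Likewise for SteelPAC: a_S = 27 − (1/3)a_G.
Substituting the second reaction function into the first: a_G = 39 − 0.5(27 − (1/3)a_G), which gives (5/6)a_G = 25.5 ⇒ a_G = 30.6.
Then a_S = 27 − (1/3)·30.6 = 16.8.

30.6, 16.8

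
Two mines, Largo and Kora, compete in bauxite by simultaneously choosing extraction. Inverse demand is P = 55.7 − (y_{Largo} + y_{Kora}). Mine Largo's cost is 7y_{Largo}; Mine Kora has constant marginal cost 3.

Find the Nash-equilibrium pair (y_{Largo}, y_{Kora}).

14.9, 18.9

Mine Largo's profit: π = y_{Largo}(55.7 − (y_{Largo} + y_{Kora})) − 7y_{Largo}.
∂π/∂y_{Largo} = 48.7 − 2y_{Largo} − y_{Kora} = 0, so y_{Largo} = 24.35 − 0.5y_{Kora}.
By the same steps for Kora: y_{Kora} = 26.35 − 0.5y_{Largo}.
Plugging y_{Kora} into Largo's best response: y_{Largo} = 24.35 − 0.5(26.35 − 0.5y_{Largo}) ⇒ 0.75y_{Largo} = 11.175, so y_{Largo} = 14.9.
Then y_{Kora} = 26.35 − 0.5·14.9 = 18.9.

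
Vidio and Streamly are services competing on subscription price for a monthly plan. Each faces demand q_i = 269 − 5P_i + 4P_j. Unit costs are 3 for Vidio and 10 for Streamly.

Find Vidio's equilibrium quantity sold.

230

Vidio's profit: π = (P_{Vidio} − 3)(269 − 5P_{Vidio} + 4P_{Streamly}).
∂π/∂P_{Vidio} = 284 − 10P_{Vidio} + 4P_{Streamly} = 0 ⇒ P_{Vidio} = 28.4 + 0.4P_{Streamly}.
Similarly P_{Streamly} = 31.9 + 0.4P_{Vidio}.
Solving the two reaction functions simultaneously: (1 − (0.4)(0.4))P_{Vidio} = 28.4 + 0.4·31.9, so 0.84P_{Vidio} = 41.16 and P_{Vidio} = 49.
Then P_{Streamly} = 31.9 + 0.4·49 = 51.5.
q_{Vidio} = 269 − 5·49 + 4·51.5 = 230.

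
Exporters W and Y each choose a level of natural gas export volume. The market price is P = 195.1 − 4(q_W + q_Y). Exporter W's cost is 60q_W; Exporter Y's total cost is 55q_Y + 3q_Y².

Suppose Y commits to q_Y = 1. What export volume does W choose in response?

Exporter W's profit: π = q_W(195.1 − 4(q_W + q_Y)) − 60q_W.
∂π/∂q_W = 135.1 − 8q_W − 4q_Y = 0, so q_W = 16.8875 − 0.5q_Y.
At q_Y = 1: q_W = 16.8875 − 0.5·1 = 16.3875.

16.3875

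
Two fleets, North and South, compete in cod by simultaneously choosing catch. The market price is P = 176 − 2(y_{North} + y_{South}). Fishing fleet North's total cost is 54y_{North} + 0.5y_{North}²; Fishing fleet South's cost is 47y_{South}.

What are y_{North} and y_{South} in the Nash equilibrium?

Fishing fleet North's profit: π = y_{North}(176 − 2(y_{North} + y_{South})) − 54y_{North} − 0.5y_{North}².
∂π/∂y_{North} = 122 − 5y_{North} − 2y_{South} = 0, so y_{North} = 24.4 − 0.4y_{South}.
For South: ∂π/∂y_{South} = 129 − 4y_{South} − 2y_{North} = 0 ⇒ y_{South} = 32.25 − 0.5y_{North}.
Substituting the second reaction function into the first: y_{North} = 24.4 − 0.4(32.25 − 0.5y_{North}), which gives 0.8y_{North} = 11.5 ⇒ y_{North} = 14.375.
Then y_{South} = 32.25 − 0.5·14.375 = 25.0625.

14.375, 25.0625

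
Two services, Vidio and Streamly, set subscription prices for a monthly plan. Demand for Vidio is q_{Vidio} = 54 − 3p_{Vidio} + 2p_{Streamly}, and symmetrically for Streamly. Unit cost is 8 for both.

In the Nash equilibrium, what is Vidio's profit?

396.75

Vidio's profit: π = (p_{Vidio} − 8)(54 − 3p_{Vidio} + 2p_{Streamly}).
∂π/∂p_{Vidio} = 78 − 6p_{Vidio} + 2p_{Streamly} = 0 ⇒ p_{Vidio} = 13 + (1/3)p_{Streamly}.
Setting p_{Vidio} = p_{Streamly} in the reaction function: p_{Vidio} = 13 + (1/3)p_{Vidio}, so p_{Vidio} = 13 / (2/3) = 19.5.
q_{Vidio} = 54 − 3·19.5 + 2·19.5 = 34.5.
Profit = (19.5 − 8)·34.5 = 396.75.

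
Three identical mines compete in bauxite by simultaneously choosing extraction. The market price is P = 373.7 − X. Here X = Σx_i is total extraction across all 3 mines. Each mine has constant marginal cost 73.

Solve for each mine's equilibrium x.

75.175

A representative mine's profit is π_i = x_i(373.7 − X) − 73x_i, with X = x_i + Σ_{j≠i} x_j.
First-order condition: 300.7 − 2x_i − Σ_{j≠i} x_j = 0.
In a symmetric equilibrium every mine chooses the same x, so Σ_{j≠i} x_j = 2x. The condition becomes 300.7 − 4x = 0, giving x = 300.7/4 = 75.175.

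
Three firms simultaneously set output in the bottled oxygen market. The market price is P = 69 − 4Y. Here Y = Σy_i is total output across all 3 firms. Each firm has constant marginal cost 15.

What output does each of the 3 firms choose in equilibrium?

A representative firm's profit is π_i = y_i(69 − 4Y) − 15y_i, with Y = y_i + Σ_{j≠i} y_j.
First-order condition: 54 − 8y_i − 4Σ_{j≠i} y_j = 0.
With identical firms, set every y_j = y: then 54 − 8y − 8y = 0, i.e. y = 54/16 = 3.375.

3.375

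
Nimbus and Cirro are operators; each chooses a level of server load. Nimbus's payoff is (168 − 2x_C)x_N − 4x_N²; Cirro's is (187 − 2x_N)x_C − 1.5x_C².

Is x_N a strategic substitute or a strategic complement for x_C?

strategic substitutes

Expanding Nimbus's payoff: 168x_N − 2x_Cx_N − 4x_N².
∂π/∂x_N = 168 − 2x_C − 8x_N = 0, so x_N = 21 − 0.25x_C.
The best-response slope dx_N/dx_C = −0.25 < 0: the reaction function is downward-sloping, so the choices are strategic substitutes.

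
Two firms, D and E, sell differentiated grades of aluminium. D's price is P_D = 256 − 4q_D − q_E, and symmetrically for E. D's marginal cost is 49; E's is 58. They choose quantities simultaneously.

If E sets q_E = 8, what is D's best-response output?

Firm D's profit: π = q_D(256 − 4q_D − q_E) − 49q_D.
∂π/∂q_D = 207 − 8q_D − q_E = 0 ⇒ q_D = 25.875 − 0.125q_E.
At q_E = 8: q_D = 25.875 − 0.125·8 = 24.875.

24.875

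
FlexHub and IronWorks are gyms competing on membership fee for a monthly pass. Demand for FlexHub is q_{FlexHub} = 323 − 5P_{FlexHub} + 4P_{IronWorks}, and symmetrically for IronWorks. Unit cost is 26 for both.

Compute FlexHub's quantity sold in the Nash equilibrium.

247.5

FlexHub's profit: π = (P_{FlexHub} − 26)(323 − 5P_{FlexHub} + 4P_{IronWorks}).
∂π/∂P_{FlexHub} = 453 − 10P_{FlexHub} + 4P_{IronWorks} = 0 ⇒ P_{FlexHub} = 45.3 + 0.4P_{IronWorks}.
By symmetry P_{IronWorks} = P_{FlexHub}; substituting into the reaction function, 0.6P_{FlexHub} = 45.3 and P_{FlexHub} = 75.5.
q_{FlexHub} = 323 − 5·75.5 + 4·75.5 = 247.5.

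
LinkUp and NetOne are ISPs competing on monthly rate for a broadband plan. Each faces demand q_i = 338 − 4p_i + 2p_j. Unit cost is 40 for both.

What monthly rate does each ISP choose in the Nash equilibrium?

LinkUp's profit: π = (p_{LinkUp} − 40)(338 − 4p_{LinkUp} + 2p_{NetOne}).
∂π/∂p_{LinkUp} = 498 − 8p_{LinkUp} + 2p_{NetOne} = 0 ⇒ p_{LinkUp} = 62.25 + 0.25p_{NetOne}.
The game is symmetric, so in equilibrium p_{NetOne} = p_{LinkUp}: the reaction function gives 0.75p_{LinkUp} = 62.25, hence p_{LinkUp} = 83.

83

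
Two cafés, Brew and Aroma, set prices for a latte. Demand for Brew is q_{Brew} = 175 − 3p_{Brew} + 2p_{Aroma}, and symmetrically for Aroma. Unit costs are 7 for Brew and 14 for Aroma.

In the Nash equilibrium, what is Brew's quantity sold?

Brew's profit: π = (p_{Brew} − 7)(175 − 3p_{Brew} + 2p_{Aroma}).
∂π/∂p_{Brew} = 196 − 6p_{Brew} + 2p_{Aroma} = 0 ⇒ p_{Brew} = 98/3 + (1/3)p_{Aroma}.
Similarly p_{Aroma} = 217/6 + (1/3)p_{Brew}.
Solving the two reaction functions simultaneously: (1 − (1/3)(1/3))p_{Brew} = 98/3 + (1/3)·(217/6), so (8/9)p_{Brew} = 805/18 and p_{Brew} = 50.3125.
Then p_{Aroma} = 217/6 + (1/3)·50.3125 = 52.9375.
q_{Brew} = 175 − 3·50.3125 + 2·52.9375 = 129.9375.

129.9375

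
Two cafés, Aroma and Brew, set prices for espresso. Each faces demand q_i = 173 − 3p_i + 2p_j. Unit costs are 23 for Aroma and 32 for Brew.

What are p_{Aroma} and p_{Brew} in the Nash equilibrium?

Aroma's profit: π = (p_{Aroma} − 23)(173 − 3p_{Aroma} + 2p_{Brew}).
∂π/∂p_{Aroma} = 242 − 6p_{Aroma} + 2p_{Brew} = 0 ⇒ p_{Aroma} = 121/3 + (1/3)p_{Brew}.
Similarly p_{Brew} = 269/6 + (1/3)p_{Aroma}.
Substituting the second reaction function into the first: p_{Aroma} = 121/3 + (1/3)(269/6 + (1/3)p_{Aroma}), which gives (8/9)p_{Aroma} = 995/18 ⇒ p_{Aroma} = 62.1875.
Then p_{Brew} = 269/6 + (1/3)·62.1875 = 65.5625.

62.1875, 65.5625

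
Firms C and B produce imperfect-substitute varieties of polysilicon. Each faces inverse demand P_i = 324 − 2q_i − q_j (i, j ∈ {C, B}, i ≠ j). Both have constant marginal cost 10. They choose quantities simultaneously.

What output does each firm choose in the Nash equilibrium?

Firm C's profit: π = q_C(324 − 2q_C − q_B) − 10q_C.
∂π/∂q_C = 314 − 4q_C − q_B = 0 ⇒ q_C = 78.5 − 0.25q_B.
By symmetry q_B = q_C; substituting into the reaction function, 1.25q_C = 78.5 and q_C = 62.8.

62.8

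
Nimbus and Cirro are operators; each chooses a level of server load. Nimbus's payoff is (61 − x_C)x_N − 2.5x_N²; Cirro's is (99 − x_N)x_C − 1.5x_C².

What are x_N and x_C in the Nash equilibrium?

Expanding Nimbus's payoff: 61x_N − x_Cx_N − 2.5x_N².
∂π/∂x_N = 61 − x_C − 5x_N = 0, so x_N = 12.2 − 0.2x_C.
Likewise for Cirro: x_C = 33 − (1/3)x_N.
Plugging x_C into Nimbus's best response: x_N = 12.2 − 0.2(33 − (1/3)x_N) ⇒ (14/15)x_N = 5.6, so x_N = 6.
Then x_C = 33 − (1/3)·6 = 31.

6, 31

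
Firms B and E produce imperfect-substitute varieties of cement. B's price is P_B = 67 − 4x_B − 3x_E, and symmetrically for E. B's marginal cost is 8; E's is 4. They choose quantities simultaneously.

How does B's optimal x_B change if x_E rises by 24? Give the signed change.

Firm B's profit: π = x_B(67 − 4x_B − 3x_E) − 8x_B.
∂π/∂x_B = 59 − 8x_B − 3x_E = 0 ⇒ x_B = 7.375 − 0.375x_E.
The reaction-function slope is −0.375, so a 24-unit rise in x_E moves x_B by −0.375 × 24 = −9. B's best response falls — the actions are strategic substitutes.

-9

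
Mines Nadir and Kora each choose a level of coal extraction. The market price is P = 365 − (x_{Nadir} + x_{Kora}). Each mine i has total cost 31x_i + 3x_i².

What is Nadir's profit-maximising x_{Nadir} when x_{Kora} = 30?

38

Mine Nadir's profit: π = x_{Nadir}(365 − (x_{Nadir} + x_{Kora})) − 31x_{Nadir} − 3x_{Nadir}².
∂π/∂x_{Nadir} = 334 − 8x_{Nadir} − x_{Kora} = 0, so x_{Nadir} = 41.75 − 0.125x_{Kora}.
At x_{Kora} = 30: x_{Nadir} = 41.75 − 0.125·30 = 38.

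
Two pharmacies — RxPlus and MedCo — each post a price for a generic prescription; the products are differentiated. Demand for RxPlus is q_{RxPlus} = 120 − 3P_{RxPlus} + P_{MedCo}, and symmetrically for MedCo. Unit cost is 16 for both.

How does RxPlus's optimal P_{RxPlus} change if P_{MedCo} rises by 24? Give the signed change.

4

RxPlus's profit: π = (P_{RxPlus} − 16)(120 − 3P_{RxPlus} + P_{MedCo}).
∂π/∂P_{RxPlus} = 168 − 6P_{RxPlus} + P_{MedCo} = 0 ⇒ P_{RxPlus} = 28 + (1/6)P_{MedCo}.
The reaction-function slope is 1/6, so a 24-unit rise in P_{MedCo} moves P_{RxPlus} by 1/6 × 24 = 4. RxPlus's best response rises — the actions are strategic complements.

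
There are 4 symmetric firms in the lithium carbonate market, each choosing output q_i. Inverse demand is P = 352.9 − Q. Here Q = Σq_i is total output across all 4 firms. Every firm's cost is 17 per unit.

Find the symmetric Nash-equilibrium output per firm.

67.18

A representative firm's profit is π_i = q_i(352.9 − Q) − 17q_i, with Q = q_i + Σ_{j≠i} q_j.
First-order condition: 335.9 − 2q_i − Σ_{j≠i} q_j = 0.
In a symmetric equilibrium every firm chooses the same q, so Σ_{j≠i} q_j = 3q. The condition becomes 335.9 − 5q = 0, giving q = 335.9/5 = 67.18.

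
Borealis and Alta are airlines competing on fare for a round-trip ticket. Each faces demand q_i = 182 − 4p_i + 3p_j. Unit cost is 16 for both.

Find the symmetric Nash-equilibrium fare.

49.2

Borealis's profit: π = (p_{Borealis} − 16)(182 − 4p_{Borealis} + 3p_{Alta}).
∂π/∂p_{Borealis} = 246 − 8p_{Borealis} + 3p_{Alta} = 0 ⇒ p_{Borealis} = 30.75 + 0.375p_{Alta}.
By symmetry p_{Alta} = p_{Borealis}; substituting into the reaction function, 0.625p_{Borealis} = 30.75 and p_{Borealis} = 49.2.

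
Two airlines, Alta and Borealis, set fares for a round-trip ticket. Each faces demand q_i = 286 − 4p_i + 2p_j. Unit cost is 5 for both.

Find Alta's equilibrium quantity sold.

184

Alta's profit: π = (p_{Alta} − 5)(286 − 4p_{Alta} + 2p_{Borealis}).
∂π/∂p_{Alta} = 306 − 8p_{Alta} + 2p_{Borealis} = 0 ⇒ p_{Alta} = 38.25 + 0.25p_{Borealis}.
By symmetry p_{Borealis} = p_{Alta}; substituting into the reaction function, 0.75p_{Alta} = 38.25 and p_{Alta} = 51.
q_{Alta} = 286 − 4·51 + 2·51 = 184.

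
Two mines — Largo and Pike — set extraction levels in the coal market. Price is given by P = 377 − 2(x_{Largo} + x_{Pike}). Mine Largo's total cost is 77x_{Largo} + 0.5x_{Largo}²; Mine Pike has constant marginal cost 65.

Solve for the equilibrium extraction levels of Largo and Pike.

36, 60

Mine Largo's profit: π = x_{Largo}(377 − 2(x_{Largo} + x_{Pike})) − 77x_{Largo} − 0.5x_{Largo}².
∂π/∂x_{Largo} = 300 − 5x_{Largo} − 2x_{Pike} = 0, so x_{Largo} = 60 − 0.4x_{Pike}.
For Pike: ∂π/∂x_{Pike} = 312 − 4x_{Pike} − 2x_{Largo} = 0 ⇒ x_{Pike} = 78 − 0.5x_{Largo}.
Solving the two reaction functions simultaneously: (1 − (−0.4)(−0.5))x_{Largo} = 60 − 0.4·78, so 0.8x_{Largo} = 28.8 and x_{Largo} = 36.
Then x_{Pike} = 78 − 0.5·36 = 60.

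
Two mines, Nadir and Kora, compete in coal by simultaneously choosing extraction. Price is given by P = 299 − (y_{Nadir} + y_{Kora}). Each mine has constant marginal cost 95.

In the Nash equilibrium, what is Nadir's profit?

Mine Nadir's profit: π = y_{Nadir}(299 − (y_{Nadir} + y_{Kora})) − 95y_{Nadir}.
∂π/∂y_{Nadir} = 204 − 2y_{Nadir} − y_{Kora} = 0, so y_{Nadir} = 102 − 0.5y_{Kora}.
By symmetry y_{Kora} = y_{Nadir}; substituting into the reaction function, 1.5y_{Nadir} = 102 and y_{Nadir} = 68.
Price P = 299 − 136 = 163.
Nadir's profit: (163 − 95)·68 = 4624.

4624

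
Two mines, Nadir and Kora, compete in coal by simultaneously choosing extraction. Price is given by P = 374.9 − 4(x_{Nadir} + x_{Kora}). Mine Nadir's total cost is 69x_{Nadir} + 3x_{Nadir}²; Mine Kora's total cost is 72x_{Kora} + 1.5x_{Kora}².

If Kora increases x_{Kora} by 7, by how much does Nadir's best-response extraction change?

-2

Mine Nadir's profit: π = x_{Nadir}(374.9 − 4(x_{Nadir} + x_{Kora})) − 69x_{Nadir} − 3x_{Nadir}².
∂π/∂x_{Nadir} = 305.9 − 14x_{Nadir} − 4x_{Kora} = 0, so x_{Nadir} = 21.85 − (2/7)x_{Kora}.
The reaction-function slope is −2/7, so a 7-unit rise in x_{Kora} moves x_{Nadir} by −2/7 × 7 = −2. Nadir's best response falls — the actions are strategic substitutes.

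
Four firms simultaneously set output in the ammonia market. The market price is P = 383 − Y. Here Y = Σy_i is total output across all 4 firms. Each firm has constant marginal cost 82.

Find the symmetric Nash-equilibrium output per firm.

60.2

A representative firm's profit is π_i = y_i(383 − Y) − 82y_i, with Y = y_i + Σ_{j≠i} y_j.
First-order condition: 301 − 2y_i − Σ_{j≠i} y_j = 0.
With identical firms, set every y_j = y: then 301 − 2y − 3y = 0, i.e. y = 301/5 = 60.2.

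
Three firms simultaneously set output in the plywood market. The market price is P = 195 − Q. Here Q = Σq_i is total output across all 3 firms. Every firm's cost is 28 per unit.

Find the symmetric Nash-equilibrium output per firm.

A representative firm's profit is π_i = q_i(195 − Q) − 28q_i, with Q = q_i + Σ_{j≠i} q_j.
First-order condition: 167 − 2q_i − Σ_{j≠i} q_j = 0.
With identical firms, set every q_j = q: then 167 − 2q − 2q = 0, i.e. q = 167/4 = 41.75.

41.75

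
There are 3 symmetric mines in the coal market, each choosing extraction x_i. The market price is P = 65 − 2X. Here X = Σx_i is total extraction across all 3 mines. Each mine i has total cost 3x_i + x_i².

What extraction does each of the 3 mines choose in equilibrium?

A representative mine's profit is π_i = x_i(65 − 2X) − 3x_i − x_i², with X = x_i + Σ_{j≠i} x_j.
First-order condition: 62 − 6x_i − 2Σ_{j≠i} x_j = 0.
With identical mines, set every x_j = x: then 62 − 6x − 4x = 0, i.e. x = 62/10 = 6.2.

6.2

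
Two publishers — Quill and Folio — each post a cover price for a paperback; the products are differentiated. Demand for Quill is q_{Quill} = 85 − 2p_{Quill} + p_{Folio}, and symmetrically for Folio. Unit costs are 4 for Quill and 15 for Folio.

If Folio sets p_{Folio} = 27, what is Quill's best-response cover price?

Quill's profit: π = (p_{Quill} − 4)(85 − 2p_{Quill} + p_{Folio}).
∂π/∂p_{Quill} = 93 − 4p_{Quill} + p_{Folio} = 0 ⇒ p_{Quill} = 23.25 + 0.25p_{Folio}.
At p_{Folio} = 27: p_{Quill} = 23.25 + 0.25·27 = 30.

30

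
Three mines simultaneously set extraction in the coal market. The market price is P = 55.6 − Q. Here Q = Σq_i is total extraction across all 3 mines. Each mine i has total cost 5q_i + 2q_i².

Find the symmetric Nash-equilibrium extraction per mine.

A representative mine's profit is π_i = q_i(55.6 − Q) − 5q_i − 2q_i², with Q = q_i + Σ_{j≠i} q_j.
First-order condition: 50.6 − 6q_i − Σ_{j≠i} q_j = 0.
Imposing symmetry (q_j = q for all j) turns Σ_{j≠i} q_j into 2q, so 50.6 = 8q and q = 6.325.

6.325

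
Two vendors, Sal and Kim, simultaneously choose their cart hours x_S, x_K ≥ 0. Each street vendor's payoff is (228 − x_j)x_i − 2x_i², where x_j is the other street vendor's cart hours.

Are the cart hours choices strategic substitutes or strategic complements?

strategic substitutes

Sal's payoff is (228 − x_K)x_S − 2x_S².
∂π/∂x_S = 228 − x_K − 4x_S = 0, so x_S = 57 − 0.25x_K.
The best-response slope dx_S/dx_K = −0.25 < 0: the reaction function is downward-sloping, so the choices are strategic substitutes.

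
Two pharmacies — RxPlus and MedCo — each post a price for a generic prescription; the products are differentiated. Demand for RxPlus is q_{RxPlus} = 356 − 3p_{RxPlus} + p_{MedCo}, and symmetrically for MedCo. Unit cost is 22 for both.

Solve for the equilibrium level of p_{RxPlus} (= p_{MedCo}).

84.4

RxPlus's profit: π = (p_{RxPlus} − 22)(356 − 3p_{RxPlus} + p_{MedCo}).
∂π/∂p_{RxPlus} = 422 − 6p_{RxPlus} + p_{MedCo} = 0 ⇒ p_{RxPlus} = 211/3 + (1/6)p_{MedCo}.
Setting p_{RxPlus} = p_{MedCo} in the reaction function: p_{RxPlus} = 211/3 + (1/6)p_{RxPlus}, so p_{RxPlus} = (211/3) / (5/6) = 84.4.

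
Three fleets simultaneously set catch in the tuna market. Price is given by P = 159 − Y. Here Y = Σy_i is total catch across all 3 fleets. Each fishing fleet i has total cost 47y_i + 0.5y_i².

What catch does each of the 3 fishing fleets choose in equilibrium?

A representative fishing fleet's profit is π_i = y_i(159 − Y) − 47y_i − 0.5y_i², with Y = y_i + Σ_{j≠i} y_j.
First-order condition: 112 − 3y_i − Σ_{j≠i} y_j = 0.
Imposing symmetry (y_j = y for all j) turns Σ_{j≠i} y_j into 2y, so 112 = 5y and y = 22.4.

22.4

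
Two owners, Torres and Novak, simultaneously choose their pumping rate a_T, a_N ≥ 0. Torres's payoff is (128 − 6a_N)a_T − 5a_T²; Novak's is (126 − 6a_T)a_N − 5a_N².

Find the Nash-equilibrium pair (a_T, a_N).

8.1875, 7.6875

Expanding Torres's payoff: 128a_T − 6a_Na_T − 5a_T².
∂π/∂a_T = 128 − 6a_N − 10a_T = 0, so a_T = 12.8 − 0.6a_N.
Likewise for Novak: a_N = 12.6 − 0.6a_T.
Solving the two reaction functions simultaneously: (1 − (−0.6)(−0.6))a_T = 12.8 − 0.6·12.6, so 0.64a_T = 5.24 and a_T = 8.1875.
Then a_N = 12.6 − 0.6·8.1875 = 7.6875.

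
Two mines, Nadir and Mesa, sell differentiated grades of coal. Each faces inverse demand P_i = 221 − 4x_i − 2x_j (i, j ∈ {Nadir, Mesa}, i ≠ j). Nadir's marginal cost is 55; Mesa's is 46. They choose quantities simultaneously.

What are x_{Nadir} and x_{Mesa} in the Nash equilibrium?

Mine Nadir's profit: π = x_{Nadir}(221 − 4x_{Nadir} − 2x_{Mesa}) − 55x_{Nadir}.
∂π/∂x_{Nadir} = 166 − 8x_{Nadir} − 2x_{Mesa} = 0 ⇒ x_{Nadir} = 20.75 − 0.25x_{Mesa}.
Similarly x_{Mesa} = 21.875 − 0.25x_{Nadir}.
Substituting the second reaction function into the first: x_{Nadir} = 20.75 − 0.25(21.875 − 0.25x_{Nadir}), which gives 0.9375x_{Nadir} = 489/32 ⇒ x_{Nadir} = 16.3.
Then x_{Mesa} = 21.875 − 0.25·16.3 = 17.8.

16.3, 17.8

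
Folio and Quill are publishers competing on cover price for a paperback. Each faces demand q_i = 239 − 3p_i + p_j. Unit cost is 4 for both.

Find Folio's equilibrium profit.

Folio's profit: π = (p_{Folio} − 4)(239 − 3p_{Folio} + p_{Quill}).
∂π/∂p_{Folio} = 251 − 6p_{Folio} + p_{Quill} = 0 ⇒ p_{Folio} = 251/6 + (1/6)p_{Quill}.
Setting p_{Folio} = p_{Quill} in the reaction function: p_{Folio} = 251/6 + (1/6)p_{Folio}, so p_{Folio} = (251/6) / (5/6) = 50.2.
q_{Folio} = 239 − 3·50.2 + 50.2 = 138.6.
Profit = (50.2 − 4)·138.6 = 6403.32.

6403.32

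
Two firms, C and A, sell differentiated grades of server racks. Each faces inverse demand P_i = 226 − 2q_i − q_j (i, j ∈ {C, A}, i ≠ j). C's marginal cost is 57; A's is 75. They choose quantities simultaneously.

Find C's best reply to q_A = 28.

Firm C's profit: π = q_C(226 − 2q_C − q_A) − 57q_C.
∂π/∂q_C = 169 − 4q_C − q_A = 0 ⇒ q_C = 42.25 − 0.25q_A.
At q_A = 28: q_C = 42.25 − 0.25·28 = 35.25.

35.25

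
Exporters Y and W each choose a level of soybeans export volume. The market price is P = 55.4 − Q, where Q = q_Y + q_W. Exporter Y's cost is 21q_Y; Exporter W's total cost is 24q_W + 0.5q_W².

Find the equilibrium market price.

35.36

Exporter Y's profit: π = q_Y(55.4 − (q_Y + q_W)) − 21q_Y.
∂π/∂q_Y = 34.4 − 2q_Y − q_W = 0, so q_Y = 17.2 − 0.5q_W.
For W: ∂π/∂q_W = 31.4 − 3q_W − q_Y = 0 ⇒ q_W = 157/15 − (1/3)q_Y.
Plugging q_W into Y's best response: q_Y = 17.2 − 0.5(157/15 − (1/3)q_Y) ⇒ (5/6)q_Y = 359/30, so q_Y = 14.36.
Then q_W = 157/15 − (1/3)·14.36 = 5.68.
Equilibrium price: P = 55.4 − 20.04 = 35.36.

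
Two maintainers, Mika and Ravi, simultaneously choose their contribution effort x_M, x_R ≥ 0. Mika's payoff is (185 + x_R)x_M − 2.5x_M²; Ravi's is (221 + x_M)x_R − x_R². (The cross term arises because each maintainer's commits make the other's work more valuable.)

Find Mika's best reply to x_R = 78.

Expanding Mika's payoff: 185x_M + x_Rx_M − 2.5x_M².
∂π/∂x_M = 185 + x_R − 5x_M = 0, so x_M = 37 + 0.2x_R.
At x_R = 78: x_M = 37 + 0.2·78 = 52.6.

52.6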